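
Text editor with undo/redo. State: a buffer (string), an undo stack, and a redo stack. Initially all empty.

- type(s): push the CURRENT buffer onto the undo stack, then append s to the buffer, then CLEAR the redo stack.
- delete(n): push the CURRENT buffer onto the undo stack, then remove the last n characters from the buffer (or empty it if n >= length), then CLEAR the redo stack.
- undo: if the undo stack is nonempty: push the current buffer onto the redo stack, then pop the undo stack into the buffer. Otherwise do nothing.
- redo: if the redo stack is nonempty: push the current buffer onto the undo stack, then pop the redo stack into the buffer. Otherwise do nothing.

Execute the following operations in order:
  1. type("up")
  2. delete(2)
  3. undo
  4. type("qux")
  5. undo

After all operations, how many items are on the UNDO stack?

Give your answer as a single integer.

Answer: 1

Derivation:
After op 1 (type): buf='up' undo_depth=1 redo_depth=0
After op 2 (delete): buf='(empty)' undo_depth=2 redo_depth=0
After op 3 (undo): buf='up' undo_depth=1 redo_depth=1
After op 4 (type): buf='upqux' undo_depth=2 redo_depth=0
After op 5 (undo): buf='up' undo_depth=1 redo_depth=1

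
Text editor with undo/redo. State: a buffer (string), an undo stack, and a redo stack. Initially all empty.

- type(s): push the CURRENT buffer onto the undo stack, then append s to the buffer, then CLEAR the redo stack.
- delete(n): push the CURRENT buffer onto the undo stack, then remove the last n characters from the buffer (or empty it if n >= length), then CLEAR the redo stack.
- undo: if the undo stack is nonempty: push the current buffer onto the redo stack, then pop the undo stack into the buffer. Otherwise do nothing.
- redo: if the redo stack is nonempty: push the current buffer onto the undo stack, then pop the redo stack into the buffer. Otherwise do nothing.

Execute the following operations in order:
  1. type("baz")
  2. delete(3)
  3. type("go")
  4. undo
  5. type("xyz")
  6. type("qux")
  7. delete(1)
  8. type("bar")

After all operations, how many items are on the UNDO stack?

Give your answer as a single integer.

After op 1 (type): buf='baz' undo_depth=1 redo_depth=0
After op 2 (delete): buf='(empty)' undo_depth=2 redo_depth=0
After op 3 (type): buf='go' undo_depth=3 redo_depth=0
After op 4 (undo): buf='(empty)' undo_depth=2 redo_depth=1
After op 5 (type): buf='xyz' undo_depth=3 redo_depth=0
After op 6 (type): buf='xyzqux' undo_depth=4 redo_depth=0
After op 7 (delete): buf='xyzqu' undo_depth=5 redo_depth=0
After op 8 (type): buf='xyzqubar' undo_depth=6 redo_depth=0

Answer: 6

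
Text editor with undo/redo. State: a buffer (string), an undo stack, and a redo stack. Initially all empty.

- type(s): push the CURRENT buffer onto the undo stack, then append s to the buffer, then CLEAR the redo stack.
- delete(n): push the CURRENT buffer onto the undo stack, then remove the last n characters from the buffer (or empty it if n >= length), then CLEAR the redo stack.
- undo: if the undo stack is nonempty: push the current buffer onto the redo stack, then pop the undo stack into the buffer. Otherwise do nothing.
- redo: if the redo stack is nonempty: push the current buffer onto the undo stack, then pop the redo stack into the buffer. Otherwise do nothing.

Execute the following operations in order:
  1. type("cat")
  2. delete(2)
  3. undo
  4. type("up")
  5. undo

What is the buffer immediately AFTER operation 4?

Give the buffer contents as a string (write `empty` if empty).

Answer: catup

Derivation:
After op 1 (type): buf='cat' undo_depth=1 redo_depth=0
After op 2 (delete): buf='c' undo_depth=2 redo_depth=0
After op 3 (undo): buf='cat' undo_depth=1 redo_depth=1
After op 4 (type): buf='catup' undo_depth=2 redo_depth=0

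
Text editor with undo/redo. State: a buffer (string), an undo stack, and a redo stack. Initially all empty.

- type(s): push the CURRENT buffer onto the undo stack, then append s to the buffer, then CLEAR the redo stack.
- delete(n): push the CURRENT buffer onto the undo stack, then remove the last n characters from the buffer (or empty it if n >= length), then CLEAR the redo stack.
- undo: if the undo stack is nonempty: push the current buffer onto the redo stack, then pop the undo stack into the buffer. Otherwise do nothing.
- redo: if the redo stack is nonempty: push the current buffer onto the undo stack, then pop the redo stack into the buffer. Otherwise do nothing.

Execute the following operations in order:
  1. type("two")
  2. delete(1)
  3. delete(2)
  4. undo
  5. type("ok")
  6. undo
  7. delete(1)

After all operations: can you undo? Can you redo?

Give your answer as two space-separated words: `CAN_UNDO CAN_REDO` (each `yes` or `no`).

Answer: yes no

Derivation:
After op 1 (type): buf='two' undo_depth=1 redo_depth=0
After op 2 (delete): buf='tw' undo_depth=2 redo_depth=0
After op 3 (delete): buf='(empty)' undo_depth=3 redo_depth=0
After op 4 (undo): buf='tw' undo_depth=2 redo_depth=1
After op 5 (type): buf='twok' undo_depth=3 redo_depth=0
After op 6 (undo): buf='tw' undo_depth=2 redo_depth=1
After op 7 (delete): buf='t' undo_depth=3 redo_depth=0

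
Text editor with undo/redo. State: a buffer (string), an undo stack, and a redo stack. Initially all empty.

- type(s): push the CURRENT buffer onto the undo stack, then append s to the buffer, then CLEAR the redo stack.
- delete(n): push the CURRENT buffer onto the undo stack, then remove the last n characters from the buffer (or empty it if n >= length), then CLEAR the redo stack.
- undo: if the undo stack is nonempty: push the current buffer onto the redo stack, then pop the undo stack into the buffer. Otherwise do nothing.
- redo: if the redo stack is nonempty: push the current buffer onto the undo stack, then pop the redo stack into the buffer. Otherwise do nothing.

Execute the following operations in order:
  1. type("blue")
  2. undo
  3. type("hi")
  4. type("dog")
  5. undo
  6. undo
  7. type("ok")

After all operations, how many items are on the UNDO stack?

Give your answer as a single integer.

After op 1 (type): buf='blue' undo_depth=1 redo_depth=0
After op 2 (undo): buf='(empty)' undo_depth=0 redo_depth=1
After op 3 (type): buf='hi' undo_depth=1 redo_depth=0
After op 4 (type): buf='hidog' undo_depth=2 redo_depth=0
After op 5 (undo): buf='hi' undo_depth=1 redo_depth=1
After op 6 (undo): buf='(empty)' undo_depth=0 redo_depth=2
After op 7 (type): buf='ok' undo_depth=1 redo_depth=0

Answer: 1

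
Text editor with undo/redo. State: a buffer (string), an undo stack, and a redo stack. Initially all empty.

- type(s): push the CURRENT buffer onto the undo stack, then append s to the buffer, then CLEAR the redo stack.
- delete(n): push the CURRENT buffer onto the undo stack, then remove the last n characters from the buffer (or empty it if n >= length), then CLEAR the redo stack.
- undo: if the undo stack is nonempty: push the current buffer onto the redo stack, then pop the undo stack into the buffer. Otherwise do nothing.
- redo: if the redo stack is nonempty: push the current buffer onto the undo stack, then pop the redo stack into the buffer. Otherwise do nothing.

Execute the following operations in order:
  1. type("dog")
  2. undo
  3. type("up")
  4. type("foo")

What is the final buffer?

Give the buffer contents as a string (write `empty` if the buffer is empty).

After op 1 (type): buf='dog' undo_depth=1 redo_depth=0
After op 2 (undo): buf='(empty)' undo_depth=0 redo_depth=1
After op 3 (type): buf='up' undo_depth=1 redo_depth=0
After op 4 (type): buf='upfoo' undo_depth=2 redo_depth=0

Answer: upfoo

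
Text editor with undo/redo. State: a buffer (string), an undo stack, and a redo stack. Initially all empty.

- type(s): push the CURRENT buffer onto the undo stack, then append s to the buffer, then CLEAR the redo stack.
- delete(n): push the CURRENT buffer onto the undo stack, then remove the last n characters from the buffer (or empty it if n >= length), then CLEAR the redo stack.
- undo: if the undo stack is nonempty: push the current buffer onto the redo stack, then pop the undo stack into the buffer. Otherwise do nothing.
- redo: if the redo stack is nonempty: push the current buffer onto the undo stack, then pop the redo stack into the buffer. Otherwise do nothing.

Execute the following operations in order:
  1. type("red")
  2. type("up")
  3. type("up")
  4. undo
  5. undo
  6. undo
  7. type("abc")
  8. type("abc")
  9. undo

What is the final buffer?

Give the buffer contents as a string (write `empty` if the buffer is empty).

Answer: abc

Derivation:
After op 1 (type): buf='red' undo_depth=1 redo_depth=0
After op 2 (type): buf='redup' undo_depth=2 redo_depth=0
After op 3 (type): buf='redupup' undo_depth=3 redo_depth=0
After op 4 (undo): buf='redup' undo_depth=2 redo_depth=1
After op 5 (undo): buf='red' undo_depth=1 redo_depth=2
After op 6 (undo): buf='(empty)' undo_depth=0 redo_depth=3
After op 7 (type): buf='abc' undo_depth=1 redo_depth=0
After op 8 (type): buf='abcabc' undo_depth=2 redo_depth=0
After op 9 (undo): buf='abc' undo_depth=1 redo_depth=1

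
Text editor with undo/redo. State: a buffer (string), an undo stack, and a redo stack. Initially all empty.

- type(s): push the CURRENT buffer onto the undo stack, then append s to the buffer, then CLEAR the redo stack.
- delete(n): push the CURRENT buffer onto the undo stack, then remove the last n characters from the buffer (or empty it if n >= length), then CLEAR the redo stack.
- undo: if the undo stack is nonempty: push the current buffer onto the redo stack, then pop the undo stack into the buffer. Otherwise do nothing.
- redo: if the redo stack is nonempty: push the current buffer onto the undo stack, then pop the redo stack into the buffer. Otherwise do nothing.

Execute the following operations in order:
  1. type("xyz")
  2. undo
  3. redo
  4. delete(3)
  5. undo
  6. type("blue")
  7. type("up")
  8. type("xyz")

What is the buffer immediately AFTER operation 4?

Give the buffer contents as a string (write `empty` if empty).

Answer: empty

Derivation:
After op 1 (type): buf='xyz' undo_depth=1 redo_depth=0
After op 2 (undo): buf='(empty)' undo_depth=0 redo_depth=1
After op 3 (redo): buf='xyz' undo_depth=1 redo_depth=0
After op 4 (delete): buf='(empty)' undo_depth=2 redo_depth=0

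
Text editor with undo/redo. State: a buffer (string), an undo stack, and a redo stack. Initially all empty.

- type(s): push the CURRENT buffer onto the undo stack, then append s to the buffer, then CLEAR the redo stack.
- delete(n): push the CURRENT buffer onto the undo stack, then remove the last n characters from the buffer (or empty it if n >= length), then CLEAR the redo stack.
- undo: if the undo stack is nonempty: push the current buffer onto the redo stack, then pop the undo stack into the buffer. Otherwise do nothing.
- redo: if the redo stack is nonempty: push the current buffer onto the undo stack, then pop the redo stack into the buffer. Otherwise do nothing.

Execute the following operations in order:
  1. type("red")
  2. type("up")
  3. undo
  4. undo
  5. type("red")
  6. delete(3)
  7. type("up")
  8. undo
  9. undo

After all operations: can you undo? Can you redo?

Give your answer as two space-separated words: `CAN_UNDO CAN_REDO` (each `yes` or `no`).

After op 1 (type): buf='red' undo_depth=1 redo_depth=0
After op 2 (type): buf='redup' undo_depth=2 redo_depth=0
After op 3 (undo): buf='red' undo_depth=1 redo_depth=1
After op 4 (undo): buf='(empty)' undo_depth=0 redo_depth=2
After op 5 (type): buf='red' undo_depth=1 redo_depth=0
After op 6 (delete): buf='(empty)' undo_depth=2 redo_depth=0
After op 7 (type): buf='up' undo_depth=3 redo_depth=0
After op 8 (undo): buf='(empty)' undo_depth=2 redo_depth=1
After op 9 (undo): buf='red' undo_depth=1 redo_depth=2

Answer: yes yes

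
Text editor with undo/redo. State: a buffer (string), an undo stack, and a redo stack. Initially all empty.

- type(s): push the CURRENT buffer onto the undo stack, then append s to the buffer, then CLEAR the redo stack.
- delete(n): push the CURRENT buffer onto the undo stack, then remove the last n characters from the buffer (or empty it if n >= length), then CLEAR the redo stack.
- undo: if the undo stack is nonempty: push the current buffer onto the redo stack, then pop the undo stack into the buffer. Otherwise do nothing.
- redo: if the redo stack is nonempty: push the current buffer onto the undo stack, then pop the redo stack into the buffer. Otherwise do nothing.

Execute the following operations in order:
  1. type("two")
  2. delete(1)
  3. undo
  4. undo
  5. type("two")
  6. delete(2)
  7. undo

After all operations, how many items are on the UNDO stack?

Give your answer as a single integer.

After op 1 (type): buf='two' undo_depth=1 redo_depth=0
After op 2 (delete): buf='tw' undo_depth=2 redo_depth=0
After op 3 (undo): buf='two' undo_depth=1 redo_depth=1
After op 4 (undo): buf='(empty)' undo_depth=0 redo_depth=2
After op 5 (type): buf='two' undo_depth=1 redo_depth=0
After op 6 (delete): buf='t' undo_depth=2 redo_depth=0
After op 7 (undo): buf='two' undo_depth=1 redo_depth=1

Answer: 1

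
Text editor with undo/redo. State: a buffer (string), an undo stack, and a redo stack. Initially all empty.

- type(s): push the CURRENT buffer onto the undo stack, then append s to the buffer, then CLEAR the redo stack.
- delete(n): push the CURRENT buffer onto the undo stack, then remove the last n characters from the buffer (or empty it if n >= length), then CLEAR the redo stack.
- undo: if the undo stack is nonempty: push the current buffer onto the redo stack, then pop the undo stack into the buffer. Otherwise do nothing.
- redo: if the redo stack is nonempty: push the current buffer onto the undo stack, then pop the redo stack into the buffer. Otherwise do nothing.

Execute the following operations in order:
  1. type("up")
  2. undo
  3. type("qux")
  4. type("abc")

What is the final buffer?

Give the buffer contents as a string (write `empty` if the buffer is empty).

After op 1 (type): buf='up' undo_depth=1 redo_depth=0
After op 2 (undo): buf='(empty)' undo_depth=0 redo_depth=1
After op 3 (type): buf='qux' undo_depth=1 redo_depth=0
After op 4 (type): buf='quxabc' undo_depth=2 redo_depth=0

Answer: quxabc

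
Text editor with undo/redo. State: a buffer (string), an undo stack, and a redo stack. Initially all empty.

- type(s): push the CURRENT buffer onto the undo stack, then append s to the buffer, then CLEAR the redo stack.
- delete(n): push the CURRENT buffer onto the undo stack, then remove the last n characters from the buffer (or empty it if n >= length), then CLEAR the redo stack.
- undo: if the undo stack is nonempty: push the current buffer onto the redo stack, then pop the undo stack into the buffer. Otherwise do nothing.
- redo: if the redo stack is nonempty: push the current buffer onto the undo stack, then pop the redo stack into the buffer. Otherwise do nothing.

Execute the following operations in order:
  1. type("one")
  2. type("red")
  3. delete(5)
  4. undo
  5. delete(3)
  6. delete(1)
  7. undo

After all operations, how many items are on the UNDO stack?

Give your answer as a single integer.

After op 1 (type): buf='one' undo_depth=1 redo_depth=0
After op 2 (type): buf='onered' undo_depth=2 redo_depth=0
After op 3 (delete): buf='o' undo_depth=3 redo_depth=0
After op 4 (undo): buf='onered' undo_depth=2 redo_depth=1
After op 5 (delete): buf='one' undo_depth=3 redo_depth=0
After op 6 (delete): buf='on' undo_depth=4 redo_depth=0
After op 7 (undo): buf='one' undo_depth=3 redo_depth=1

Answer: 3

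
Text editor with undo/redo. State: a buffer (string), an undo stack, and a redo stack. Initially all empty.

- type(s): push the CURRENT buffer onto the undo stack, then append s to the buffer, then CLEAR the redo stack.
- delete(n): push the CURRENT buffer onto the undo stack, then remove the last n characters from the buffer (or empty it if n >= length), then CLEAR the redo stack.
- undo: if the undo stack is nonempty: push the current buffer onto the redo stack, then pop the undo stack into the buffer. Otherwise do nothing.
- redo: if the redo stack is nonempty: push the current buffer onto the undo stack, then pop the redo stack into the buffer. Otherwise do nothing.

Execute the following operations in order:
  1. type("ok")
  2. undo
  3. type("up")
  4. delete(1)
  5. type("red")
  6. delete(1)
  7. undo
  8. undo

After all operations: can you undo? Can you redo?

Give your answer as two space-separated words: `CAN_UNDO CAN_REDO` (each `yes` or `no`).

After op 1 (type): buf='ok' undo_depth=1 redo_depth=0
After op 2 (undo): buf='(empty)' undo_depth=0 redo_depth=1
After op 3 (type): buf='up' undo_depth=1 redo_depth=0
After op 4 (delete): buf='u' undo_depth=2 redo_depth=0
After op 5 (type): buf='ured' undo_depth=3 redo_depth=0
After op 6 (delete): buf='ure' undo_depth=4 redo_depth=0
After op 7 (undo): buf='ured' undo_depth=3 redo_depth=1
After op 8 (undo): buf='u' undo_depth=2 redo_depth=2

Answer: yes yes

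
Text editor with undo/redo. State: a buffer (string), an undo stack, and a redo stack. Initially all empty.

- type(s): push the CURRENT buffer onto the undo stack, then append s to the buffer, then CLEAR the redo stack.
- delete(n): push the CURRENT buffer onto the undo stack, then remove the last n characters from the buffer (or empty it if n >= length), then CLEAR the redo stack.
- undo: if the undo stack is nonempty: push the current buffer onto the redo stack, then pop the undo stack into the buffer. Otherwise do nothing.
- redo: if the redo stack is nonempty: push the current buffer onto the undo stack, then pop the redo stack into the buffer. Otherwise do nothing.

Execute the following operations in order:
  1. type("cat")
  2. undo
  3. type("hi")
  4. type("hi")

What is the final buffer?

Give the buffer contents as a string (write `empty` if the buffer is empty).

After op 1 (type): buf='cat' undo_depth=1 redo_depth=0
After op 2 (undo): buf='(empty)' undo_depth=0 redo_depth=1
After op 3 (type): buf='hi' undo_depth=1 redo_depth=0
After op 4 (type): buf='hihi' undo_depth=2 redo_depth=0

Answer: hihi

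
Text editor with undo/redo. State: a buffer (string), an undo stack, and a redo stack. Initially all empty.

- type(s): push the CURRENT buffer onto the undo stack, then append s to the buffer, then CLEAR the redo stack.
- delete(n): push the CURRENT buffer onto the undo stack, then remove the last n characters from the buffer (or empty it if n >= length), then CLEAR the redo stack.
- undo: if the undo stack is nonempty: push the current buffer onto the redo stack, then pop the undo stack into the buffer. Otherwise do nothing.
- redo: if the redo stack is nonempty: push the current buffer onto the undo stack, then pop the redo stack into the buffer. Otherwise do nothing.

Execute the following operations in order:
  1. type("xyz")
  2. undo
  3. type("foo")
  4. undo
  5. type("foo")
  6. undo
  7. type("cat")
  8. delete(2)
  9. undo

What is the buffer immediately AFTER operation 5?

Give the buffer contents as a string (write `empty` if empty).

After op 1 (type): buf='xyz' undo_depth=1 redo_depth=0
After op 2 (undo): buf='(empty)' undo_depth=0 redo_depth=1
After op 3 (type): buf='foo' undo_depth=1 redo_depth=0
After op 4 (undo): buf='(empty)' undo_depth=0 redo_depth=1
After op 5 (type): buf='foo' undo_depth=1 redo_depth=0

Answer: foo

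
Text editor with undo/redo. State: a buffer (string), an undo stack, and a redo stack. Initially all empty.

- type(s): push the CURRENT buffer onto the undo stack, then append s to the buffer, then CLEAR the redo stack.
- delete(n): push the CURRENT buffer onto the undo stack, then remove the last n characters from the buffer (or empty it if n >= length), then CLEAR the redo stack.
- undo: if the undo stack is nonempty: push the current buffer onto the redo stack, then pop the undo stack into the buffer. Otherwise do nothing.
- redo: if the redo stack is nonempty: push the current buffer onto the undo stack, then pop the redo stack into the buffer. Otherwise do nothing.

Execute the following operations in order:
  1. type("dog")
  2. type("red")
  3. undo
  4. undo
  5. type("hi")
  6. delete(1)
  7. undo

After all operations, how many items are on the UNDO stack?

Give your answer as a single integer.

Answer: 1

Derivation:
After op 1 (type): buf='dog' undo_depth=1 redo_depth=0
After op 2 (type): buf='dogred' undo_depth=2 redo_depth=0
After op 3 (undo): buf='dog' undo_depth=1 redo_depth=1
After op 4 (undo): buf='(empty)' undo_depth=0 redo_depth=2
After op 5 (type): buf='hi' undo_depth=1 redo_depth=0
After op 6 (delete): buf='h' undo_depth=2 redo_depth=0
After op 7 (undo): buf='hi' undo_depth=1 redo_depth=1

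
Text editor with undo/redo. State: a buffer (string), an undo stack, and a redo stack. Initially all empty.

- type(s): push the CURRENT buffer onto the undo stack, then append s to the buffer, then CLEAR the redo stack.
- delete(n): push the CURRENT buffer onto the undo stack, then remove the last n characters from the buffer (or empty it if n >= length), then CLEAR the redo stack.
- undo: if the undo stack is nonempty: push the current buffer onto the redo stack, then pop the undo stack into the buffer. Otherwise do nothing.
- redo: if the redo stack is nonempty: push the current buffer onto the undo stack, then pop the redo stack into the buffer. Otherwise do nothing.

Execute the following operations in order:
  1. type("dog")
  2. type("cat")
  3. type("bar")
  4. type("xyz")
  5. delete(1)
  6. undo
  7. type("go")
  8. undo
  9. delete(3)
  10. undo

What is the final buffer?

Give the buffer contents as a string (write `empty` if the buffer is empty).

Answer: dogcatbarxyz

Derivation:
After op 1 (type): buf='dog' undo_depth=1 redo_depth=0
After op 2 (type): buf='dogcat' undo_depth=2 redo_depth=0
After op 3 (type): buf='dogcatbar' undo_depth=3 redo_depth=0
After op 4 (type): buf='dogcatbarxyz' undo_depth=4 redo_depth=0
After op 5 (delete): buf='dogcatbarxy' undo_depth=5 redo_depth=0
After op 6 (undo): buf='dogcatbarxyz' undo_depth=4 redo_depth=1
After op 7 (type): buf='dogcatbarxyzgo' undo_depth=5 redo_depth=0
After op 8 (undo): buf='dogcatbarxyz' undo_depth=4 redo_depth=1
After op 9 (delete): buf='dogcatbar' undo_depth=5 redo_depth=0
After op 10 (undo): buf='dogcatbarxyz' undo_depth=4 redo_depth=1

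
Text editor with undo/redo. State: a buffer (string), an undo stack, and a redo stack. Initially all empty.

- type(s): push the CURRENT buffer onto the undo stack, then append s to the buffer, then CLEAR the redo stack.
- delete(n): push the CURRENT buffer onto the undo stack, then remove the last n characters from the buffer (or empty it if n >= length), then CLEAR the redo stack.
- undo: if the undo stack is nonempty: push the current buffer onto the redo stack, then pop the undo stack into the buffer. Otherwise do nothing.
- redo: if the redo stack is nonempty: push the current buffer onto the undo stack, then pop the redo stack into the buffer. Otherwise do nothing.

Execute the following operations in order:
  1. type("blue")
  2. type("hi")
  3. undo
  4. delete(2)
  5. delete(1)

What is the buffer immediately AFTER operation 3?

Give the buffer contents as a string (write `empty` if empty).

Answer: blue

Derivation:
After op 1 (type): buf='blue' undo_depth=1 redo_depth=0
After op 2 (type): buf='bluehi' undo_depth=2 redo_depth=0
After op 3 (undo): buf='blue' undo_depth=1 redo_depth=1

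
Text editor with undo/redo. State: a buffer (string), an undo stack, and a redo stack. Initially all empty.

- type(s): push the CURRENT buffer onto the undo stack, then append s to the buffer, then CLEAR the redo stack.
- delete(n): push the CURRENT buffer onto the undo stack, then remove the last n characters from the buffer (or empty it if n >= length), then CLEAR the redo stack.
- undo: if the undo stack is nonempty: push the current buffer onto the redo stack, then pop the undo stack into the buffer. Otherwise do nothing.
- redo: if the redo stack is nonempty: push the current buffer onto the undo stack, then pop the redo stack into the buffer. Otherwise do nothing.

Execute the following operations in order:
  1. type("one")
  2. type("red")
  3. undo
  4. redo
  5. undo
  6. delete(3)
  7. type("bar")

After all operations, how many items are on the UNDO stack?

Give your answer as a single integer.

Answer: 3

Derivation:
After op 1 (type): buf='one' undo_depth=1 redo_depth=0
After op 2 (type): buf='onered' undo_depth=2 redo_depth=0
After op 3 (undo): buf='one' undo_depth=1 redo_depth=1
After op 4 (redo): buf='onered' undo_depth=2 redo_depth=0
After op 5 (undo): buf='one' undo_depth=1 redo_depth=1
After op 6 (delete): buf='(empty)' undo_depth=2 redo_depth=0
After op 7 (type): buf='bar' undo_depth=3 redo_depth=0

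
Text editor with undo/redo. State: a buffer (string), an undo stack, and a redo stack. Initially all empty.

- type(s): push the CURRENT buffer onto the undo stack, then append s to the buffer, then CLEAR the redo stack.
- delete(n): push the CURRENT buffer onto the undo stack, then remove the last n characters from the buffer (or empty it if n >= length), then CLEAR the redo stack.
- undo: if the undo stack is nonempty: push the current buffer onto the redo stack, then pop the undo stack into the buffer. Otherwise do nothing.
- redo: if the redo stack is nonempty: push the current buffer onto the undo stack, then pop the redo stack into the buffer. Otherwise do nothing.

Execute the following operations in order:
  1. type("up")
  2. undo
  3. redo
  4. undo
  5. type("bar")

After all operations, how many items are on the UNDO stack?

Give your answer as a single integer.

Answer: 1

Derivation:
After op 1 (type): buf='up' undo_depth=1 redo_depth=0
After op 2 (undo): buf='(empty)' undo_depth=0 redo_depth=1
After op 3 (redo): buf='up' undo_depth=1 redo_depth=0
After op 4 (undo): buf='(empty)' undo_depth=0 redo_depth=1
After op 5 (type): buf='bar' undo_depth=1 redo_depth=0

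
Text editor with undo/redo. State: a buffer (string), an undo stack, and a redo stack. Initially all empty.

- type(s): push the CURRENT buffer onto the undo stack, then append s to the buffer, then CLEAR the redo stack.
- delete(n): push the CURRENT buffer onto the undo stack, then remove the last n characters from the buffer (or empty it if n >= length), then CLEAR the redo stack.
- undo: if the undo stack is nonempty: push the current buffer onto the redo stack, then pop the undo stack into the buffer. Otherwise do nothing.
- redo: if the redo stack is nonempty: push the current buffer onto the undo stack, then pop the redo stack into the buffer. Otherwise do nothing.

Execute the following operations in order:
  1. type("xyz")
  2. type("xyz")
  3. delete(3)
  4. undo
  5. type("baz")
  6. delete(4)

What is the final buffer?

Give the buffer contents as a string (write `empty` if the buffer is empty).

Answer: xyzxy

Derivation:
After op 1 (type): buf='xyz' undo_depth=1 redo_depth=0
After op 2 (type): buf='xyzxyz' undo_depth=2 redo_depth=0
After op 3 (delete): buf='xyz' undo_depth=3 redo_depth=0
After op 4 (undo): buf='xyzxyz' undo_depth=2 redo_depth=1
After op 5 (type): buf='xyzxyzbaz' undo_depth=3 redo_depth=0
After op 6 (delete): buf='xyzxy' undo_depth=4 redo_depth=0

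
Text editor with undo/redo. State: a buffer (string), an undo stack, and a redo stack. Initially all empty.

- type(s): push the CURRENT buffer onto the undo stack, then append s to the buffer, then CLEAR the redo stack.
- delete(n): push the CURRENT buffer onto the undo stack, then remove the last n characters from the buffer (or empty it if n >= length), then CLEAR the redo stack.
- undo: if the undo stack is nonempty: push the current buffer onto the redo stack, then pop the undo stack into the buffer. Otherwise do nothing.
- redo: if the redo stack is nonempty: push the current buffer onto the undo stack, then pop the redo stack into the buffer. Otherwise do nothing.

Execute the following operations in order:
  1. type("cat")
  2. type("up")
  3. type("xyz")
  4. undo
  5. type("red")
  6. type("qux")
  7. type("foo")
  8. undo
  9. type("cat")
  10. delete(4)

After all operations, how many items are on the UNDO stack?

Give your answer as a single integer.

After op 1 (type): buf='cat' undo_depth=1 redo_depth=0
After op 2 (type): buf='catup' undo_depth=2 redo_depth=0
After op 3 (type): buf='catupxyz' undo_depth=3 redo_depth=0
After op 4 (undo): buf='catup' undo_depth=2 redo_depth=1
After op 5 (type): buf='catupred' undo_depth=3 redo_depth=0
After op 6 (type): buf='catupredqux' undo_depth=4 redo_depth=0
After op 7 (type): buf='catupredquxfoo' undo_depth=5 redo_depth=0
After op 8 (undo): buf='catupredqux' undo_depth=4 redo_depth=1
After op 9 (type): buf='catupredquxcat' undo_depth=5 redo_depth=0
After op 10 (delete): buf='catupredqu' undo_depth=6 redo_depth=0

Answer: 6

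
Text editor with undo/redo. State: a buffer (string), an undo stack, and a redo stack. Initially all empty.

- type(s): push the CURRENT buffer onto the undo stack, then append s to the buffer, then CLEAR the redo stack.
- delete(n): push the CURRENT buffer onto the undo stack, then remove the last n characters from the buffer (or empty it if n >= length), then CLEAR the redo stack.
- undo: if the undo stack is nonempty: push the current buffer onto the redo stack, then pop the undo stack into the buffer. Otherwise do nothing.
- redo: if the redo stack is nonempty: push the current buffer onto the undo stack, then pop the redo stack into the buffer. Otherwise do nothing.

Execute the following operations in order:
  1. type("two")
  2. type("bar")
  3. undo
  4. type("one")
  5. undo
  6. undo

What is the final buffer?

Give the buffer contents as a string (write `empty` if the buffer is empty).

Answer: empty

Derivation:
After op 1 (type): buf='two' undo_depth=1 redo_depth=0
After op 2 (type): buf='twobar' undo_depth=2 redo_depth=0
After op 3 (undo): buf='two' undo_depth=1 redo_depth=1
After op 4 (type): buf='twoone' undo_depth=2 redo_depth=0
After op 5 (undo): buf='two' undo_depth=1 redo_depth=1
After op 6 (undo): buf='(empty)' undo_depth=0 redo_depth=2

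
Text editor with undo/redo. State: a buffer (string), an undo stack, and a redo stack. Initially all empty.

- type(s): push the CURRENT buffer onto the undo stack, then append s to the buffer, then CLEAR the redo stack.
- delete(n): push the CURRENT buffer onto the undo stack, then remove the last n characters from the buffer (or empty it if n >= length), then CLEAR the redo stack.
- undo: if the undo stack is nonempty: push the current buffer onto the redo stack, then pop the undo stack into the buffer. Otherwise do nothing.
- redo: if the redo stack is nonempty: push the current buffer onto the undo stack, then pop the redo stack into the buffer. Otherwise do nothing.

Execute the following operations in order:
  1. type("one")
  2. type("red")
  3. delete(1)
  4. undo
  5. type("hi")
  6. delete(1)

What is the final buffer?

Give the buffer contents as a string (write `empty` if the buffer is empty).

After op 1 (type): buf='one' undo_depth=1 redo_depth=0
After op 2 (type): buf='onered' undo_depth=2 redo_depth=0
After op 3 (delete): buf='onere' undo_depth=3 redo_depth=0
After op 4 (undo): buf='onered' undo_depth=2 redo_depth=1
After op 5 (type): buf='oneredhi' undo_depth=3 redo_depth=0
After op 6 (delete): buf='oneredh' undo_depth=4 redo_depth=0

Answer: oneredh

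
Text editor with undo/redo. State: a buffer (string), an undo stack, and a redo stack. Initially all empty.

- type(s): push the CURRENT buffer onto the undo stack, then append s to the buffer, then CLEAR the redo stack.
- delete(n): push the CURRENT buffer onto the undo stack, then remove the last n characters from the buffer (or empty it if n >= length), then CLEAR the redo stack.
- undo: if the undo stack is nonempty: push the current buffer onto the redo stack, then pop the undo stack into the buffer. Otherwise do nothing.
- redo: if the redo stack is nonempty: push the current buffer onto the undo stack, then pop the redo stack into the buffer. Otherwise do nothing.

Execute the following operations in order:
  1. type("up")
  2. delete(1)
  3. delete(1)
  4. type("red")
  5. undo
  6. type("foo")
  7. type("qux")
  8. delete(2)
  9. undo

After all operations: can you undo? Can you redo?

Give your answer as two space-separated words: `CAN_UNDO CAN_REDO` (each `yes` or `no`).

Answer: yes yes

Derivation:
After op 1 (type): buf='up' undo_depth=1 redo_depth=0
After op 2 (delete): buf='u' undo_depth=2 redo_depth=0
After op 3 (delete): buf='(empty)' undo_depth=3 redo_depth=0
After op 4 (type): buf='red' undo_depth=4 redo_depth=0
After op 5 (undo): buf='(empty)' undo_depth=3 redo_depth=1
After op 6 (type): buf='foo' undo_depth=4 redo_depth=0
After op 7 (type): buf='fooqux' undo_depth=5 redo_depth=0
After op 8 (delete): buf='fooq' undo_depth=6 redo_depth=0
After op 9 (undo): buf='fooqux' undo_depth=5 redo_depth=1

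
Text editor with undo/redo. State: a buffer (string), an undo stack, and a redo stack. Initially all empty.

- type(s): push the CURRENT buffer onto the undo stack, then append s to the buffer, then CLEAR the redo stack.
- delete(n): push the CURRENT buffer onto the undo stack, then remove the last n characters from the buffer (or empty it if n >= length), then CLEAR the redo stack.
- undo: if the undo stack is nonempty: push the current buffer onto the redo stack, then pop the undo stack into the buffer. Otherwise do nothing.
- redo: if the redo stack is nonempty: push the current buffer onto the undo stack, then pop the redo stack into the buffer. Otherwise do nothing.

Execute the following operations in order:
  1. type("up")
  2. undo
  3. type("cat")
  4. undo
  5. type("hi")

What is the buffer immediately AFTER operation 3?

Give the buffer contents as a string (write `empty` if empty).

After op 1 (type): buf='up' undo_depth=1 redo_depth=0
After op 2 (undo): buf='(empty)' undo_depth=0 redo_depth=1
After op 3 (type): buf='cat' undo_depth=1 redo_depth=0

Answer: cat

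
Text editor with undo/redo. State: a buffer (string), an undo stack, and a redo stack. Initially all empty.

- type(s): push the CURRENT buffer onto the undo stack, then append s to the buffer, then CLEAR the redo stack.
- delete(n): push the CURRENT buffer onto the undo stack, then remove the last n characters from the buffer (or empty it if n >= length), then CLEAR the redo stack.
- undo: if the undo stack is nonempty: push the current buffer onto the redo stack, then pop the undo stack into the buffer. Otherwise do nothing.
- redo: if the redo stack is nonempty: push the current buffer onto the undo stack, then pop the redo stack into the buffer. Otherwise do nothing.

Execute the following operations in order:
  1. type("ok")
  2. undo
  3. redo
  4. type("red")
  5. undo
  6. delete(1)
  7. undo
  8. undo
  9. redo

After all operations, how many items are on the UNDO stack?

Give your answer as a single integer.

After op 1 (type): buf='ok' undo_depth=1 redo_depth=0
After op 2 (undo): buf='(empty)' undo_depth=0 redo_depth=1
After op 3 (redo): buf='ok' undo_depth=1 redo_depth=0
After op 4 (type): buf='okred' undo_depth=2 redo_depth=0
After op 5 (undo): buf='ok' undo_depth=1 redo_depth=1
After op 6 (delete): buf='o' undo_depth=2 redo_depth=0
After op 7 (undo): buf='ok' undo_depth=1 redo_depth=1
After op 8 (undo): buf='(empty)' undo_depth=0 redo_depth=2
After op 9 (redo): buf='ok' undo_depth=1 redo_depth=1

Answer: 1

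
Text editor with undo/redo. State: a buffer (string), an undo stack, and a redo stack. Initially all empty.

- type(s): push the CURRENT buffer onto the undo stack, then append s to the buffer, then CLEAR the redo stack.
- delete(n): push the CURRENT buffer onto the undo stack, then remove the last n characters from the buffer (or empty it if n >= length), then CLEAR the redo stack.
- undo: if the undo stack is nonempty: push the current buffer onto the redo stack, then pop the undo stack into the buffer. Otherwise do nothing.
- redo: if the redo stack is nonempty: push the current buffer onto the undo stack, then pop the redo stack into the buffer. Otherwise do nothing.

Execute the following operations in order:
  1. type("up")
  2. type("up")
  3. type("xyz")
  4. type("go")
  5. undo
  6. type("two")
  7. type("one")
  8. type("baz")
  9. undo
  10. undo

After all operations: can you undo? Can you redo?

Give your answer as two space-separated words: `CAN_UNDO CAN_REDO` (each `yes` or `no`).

Answer: yes yes

Derivation:
After op 1 (type): buf='up' undo_depth=1 redo_depth=0
After op 2 (type): buf='upup' undo_depth=2 redo_depth=0
After op 3 (type): buf='upupxyz' undo_depth=3 redo_depth=0
After op 4 (type): buf='upupxyzgo' undo_depth=4 redo_depth=0
After op 5 (undo): buf='upupxyz' undo_depth=3 redo_depth=1
After op 6 (type): buf='upupxyztwo' undo_depth=4 redo_depth=0
After op 7 (type): buf='upupxyztwoone' undo_depth=5 redo_depth=0
After op 8 (type): buf='upupxyztwoonebaz' undo_depth=6 redo_depth=0
After op 9 (undo): buf='upupxyztwoone' undo_depth=5 redo_depth=1
After op 10 (undo): buf='upupxyztwo' undo_depth=4 redo_depth=2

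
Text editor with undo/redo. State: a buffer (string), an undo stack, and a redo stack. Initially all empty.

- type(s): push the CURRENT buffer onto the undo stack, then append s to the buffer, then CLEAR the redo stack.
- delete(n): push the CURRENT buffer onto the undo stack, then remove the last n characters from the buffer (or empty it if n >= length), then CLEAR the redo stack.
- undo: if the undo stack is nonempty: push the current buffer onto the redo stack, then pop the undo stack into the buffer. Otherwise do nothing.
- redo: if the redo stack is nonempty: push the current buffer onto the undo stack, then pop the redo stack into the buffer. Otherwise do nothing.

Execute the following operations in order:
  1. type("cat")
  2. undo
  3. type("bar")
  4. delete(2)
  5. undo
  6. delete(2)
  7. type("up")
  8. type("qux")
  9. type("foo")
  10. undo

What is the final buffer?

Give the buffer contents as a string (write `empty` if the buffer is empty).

After op 1 (type): buf='cat' undo_depth=1 redo_depth=0
After op 2 (undo): buf='(empty)' undo_depth=0 redo_depth=1
After op 3 (type): buf='bar' undo_depth=1 redo_depth=0
After op 4 (delete): buf='b' undo_depth=2 redo_depth=0
After op 5 (undo): buf='bar' undo_depth=1 redo_depth=1
After op 6 (delete): buf='b' undo_depth=2 redo_depth=0
After op 7 (type): buf='bup' undo_depth=3 redo_depth=0
After op 8 (type): buf='bupqux' undo_depth=4 redo_depth=0
After op 9 (type): buf='bupquxfoo' undo_depth=5 redo_depth=0
After op 10 (undo): buf='bupqux' undo_depth=4 redo_depth=1

Answer: bupqux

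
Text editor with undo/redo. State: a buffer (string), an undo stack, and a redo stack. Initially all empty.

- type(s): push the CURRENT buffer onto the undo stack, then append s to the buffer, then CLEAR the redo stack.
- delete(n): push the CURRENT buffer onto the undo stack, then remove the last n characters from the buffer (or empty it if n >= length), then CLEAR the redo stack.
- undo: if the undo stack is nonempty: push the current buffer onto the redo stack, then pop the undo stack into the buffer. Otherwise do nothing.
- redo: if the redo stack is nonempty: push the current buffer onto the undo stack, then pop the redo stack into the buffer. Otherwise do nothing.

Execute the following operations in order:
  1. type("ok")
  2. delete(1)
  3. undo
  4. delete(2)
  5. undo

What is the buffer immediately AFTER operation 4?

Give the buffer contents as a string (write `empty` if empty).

After op 1 (type): buf='ok' undo_depth=1 redo_depth=0
After op 2 (delete): buf='o' undo_depth=2 redo_depth=0
After op 3 (undo): buf='ok' undo_depth=1 redo_depth=1
After op 4 (delete): buf='(empty)' undo_depth=2 redo_depth=0

Answer: empty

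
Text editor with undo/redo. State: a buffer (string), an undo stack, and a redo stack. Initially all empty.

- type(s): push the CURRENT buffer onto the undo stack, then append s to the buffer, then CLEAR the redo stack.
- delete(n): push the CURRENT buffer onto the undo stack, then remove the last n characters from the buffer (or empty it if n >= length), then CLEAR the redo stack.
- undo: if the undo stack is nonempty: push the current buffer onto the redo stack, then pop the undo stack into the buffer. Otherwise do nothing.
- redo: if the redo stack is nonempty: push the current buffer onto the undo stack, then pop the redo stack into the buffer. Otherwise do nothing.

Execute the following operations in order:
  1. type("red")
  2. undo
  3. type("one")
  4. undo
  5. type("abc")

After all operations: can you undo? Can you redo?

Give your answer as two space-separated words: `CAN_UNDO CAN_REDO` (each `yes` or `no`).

After op 1 (type): buf='red' undo_depth=1 redo_depth=0
After op 2 (undo): buf='(empty)' undo_depth=0 redo_depth=1
After op 3 (type): buf='one' undo_depth=1 redo_depth=0
After op 4 (undo): buf='(empty)' undo_depth=0 redo_depth=1
After op 5 (type): buf='abc' undo_depth=1 redo_depth=0

Answer: yes no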